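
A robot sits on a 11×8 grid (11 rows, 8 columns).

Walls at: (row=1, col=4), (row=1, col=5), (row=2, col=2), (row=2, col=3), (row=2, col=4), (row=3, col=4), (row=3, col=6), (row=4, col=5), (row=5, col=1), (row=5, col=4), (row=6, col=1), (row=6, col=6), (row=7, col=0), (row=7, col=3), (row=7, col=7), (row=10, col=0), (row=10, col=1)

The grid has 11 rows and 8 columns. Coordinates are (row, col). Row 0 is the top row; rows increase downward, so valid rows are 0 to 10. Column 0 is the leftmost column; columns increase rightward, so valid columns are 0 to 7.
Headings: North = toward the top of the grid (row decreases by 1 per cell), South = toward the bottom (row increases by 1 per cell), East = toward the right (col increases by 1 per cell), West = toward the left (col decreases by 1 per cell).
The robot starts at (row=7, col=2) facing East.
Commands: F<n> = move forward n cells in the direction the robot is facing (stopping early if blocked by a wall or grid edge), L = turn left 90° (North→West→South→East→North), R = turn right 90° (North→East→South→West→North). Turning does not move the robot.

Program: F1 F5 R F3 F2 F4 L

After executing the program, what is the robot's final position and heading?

Answer: Final position: (row=10, col=2), facing East

Derivation:
Start: (row=7, col=2), facing East
  F1: move forward 0/1 (blocked), now at (row=7, col=2)
  F5: move forward 0/5 (blocked), now at (row=7, col=2)
  R: turn right, now facing South
  F3: move forward 3, now at (row=10, col=2)
  F2: move forward 0/2 (blocked), now at (row=10, col=2)
  F4: move forward 0/4 (blocked), now at (row=10, col=2)
  L: turn left, now facing East
Final: (row=10, col=2), facing East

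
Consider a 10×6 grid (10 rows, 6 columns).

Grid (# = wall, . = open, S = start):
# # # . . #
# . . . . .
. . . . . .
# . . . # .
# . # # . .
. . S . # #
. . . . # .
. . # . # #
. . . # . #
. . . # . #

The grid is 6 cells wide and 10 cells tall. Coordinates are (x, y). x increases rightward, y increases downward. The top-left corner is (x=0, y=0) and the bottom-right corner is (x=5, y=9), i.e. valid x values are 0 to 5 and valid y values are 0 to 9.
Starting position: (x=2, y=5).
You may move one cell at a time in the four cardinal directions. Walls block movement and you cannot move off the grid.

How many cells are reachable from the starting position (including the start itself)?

BFS flood-fill from (x=2, y=5):
  Distance 0: (x=2, y=5)
  Distance 1: (x=1, y=5), (x=3, y=5), (x=2, y=6)
  Distance 2: (x=1, y=4), (x=0, y=5), (x=1, y=6), (x=3, y=6)
  Distance 3: (x=1, y=3), (x=0, y=6), (x=1, y=7), (x=3, y=7)
  Distance 4: (x=1, y=2), (x=2, y=3), (x=0, y=7), (x=1, y=8)
  Distance 5: (x=1, y=1), (x=0, y=2), (x=2, y=2), (x=3, y=3), (x=0, y=8), (x=2, y=8), (x=1, y=9)
  Distance 6: (x=2, y=1), (x=3, y=2), (x=0, y=9), (x=2, y=9)
  Distance 7: (x=3, y=1), (x=4, y=2)
  Distance 8: (x=3, y=0), (x=4, y=1), (x=5, y=2)
  Distance 9: (x=4, y=0), (x=5, y=1), (x=5, y=3)
  Distance 10: (x=5, y=4)
  Distance 11: (x=4, y=4)
Total reachable: 37 (grid has 40 open cells total)

Answer: Reachable cells: 37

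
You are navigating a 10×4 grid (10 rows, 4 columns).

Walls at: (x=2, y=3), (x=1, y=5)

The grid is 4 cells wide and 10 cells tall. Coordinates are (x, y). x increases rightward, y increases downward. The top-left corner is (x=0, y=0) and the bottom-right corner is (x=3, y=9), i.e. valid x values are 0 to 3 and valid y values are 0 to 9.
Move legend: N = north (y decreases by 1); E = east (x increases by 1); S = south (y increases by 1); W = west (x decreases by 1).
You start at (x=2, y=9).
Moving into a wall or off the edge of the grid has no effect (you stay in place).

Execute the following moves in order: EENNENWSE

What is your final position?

Answer: Final position: (x=3, y=7)

Derivation:
Start: (x=2, y=9)
  E (east): (x=2, y=9) -> (x=3, y=9)
  E (east): blocked, stay at (x=3, y=9)
  N (north): (x=3, y=9) -> (x=3, y=8)
  N (north): (x=3, y=8) -> (x=3, y=7)
  E (east): blocked, stay at (x=3, y=7)
  N (north): (x=3, y=7) -> (x=3, y=6)
  W (west): (x=3, y=6) -> (x=2, y=6)
  S (south): (x=2, y=6) -> (x=2, y=7)
  E (east): (x=2, y=7) -> (x=3, y=7)
Final: (x=3, y=7)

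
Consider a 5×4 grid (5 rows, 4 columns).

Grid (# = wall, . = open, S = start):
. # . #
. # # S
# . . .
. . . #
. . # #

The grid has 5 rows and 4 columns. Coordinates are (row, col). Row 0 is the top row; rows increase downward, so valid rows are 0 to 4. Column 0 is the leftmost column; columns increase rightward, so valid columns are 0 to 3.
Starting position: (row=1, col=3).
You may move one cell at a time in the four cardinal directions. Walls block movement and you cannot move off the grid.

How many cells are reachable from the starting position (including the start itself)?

Answer: Reachable cells: 9

Derivation:
BFS flood-fill from (row=1, col=3):
  Distance 0: (row=1, col=3)
  Distance 1: (row=2, col=3)
  Distance 2: (row=2, col=2)
  Distance 3: (row=2, col=1), (row=3, col=2)
  Distance 4: (row=3, col=1)
  Distance 5: (row=3, col=0), (row=4, col=1)
  Distance 6: (row=4, col=0)
Total reachable: 9 (grid has 12 open cells total)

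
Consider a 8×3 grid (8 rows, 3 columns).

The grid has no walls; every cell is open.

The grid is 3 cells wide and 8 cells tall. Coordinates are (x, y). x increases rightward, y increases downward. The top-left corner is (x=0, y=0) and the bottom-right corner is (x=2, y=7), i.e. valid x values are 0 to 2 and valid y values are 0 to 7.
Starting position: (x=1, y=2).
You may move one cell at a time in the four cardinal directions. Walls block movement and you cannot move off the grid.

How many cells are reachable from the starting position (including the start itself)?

Answer: Reachable cells: 24

Derivation:
BFS flood-fill from (x=1, y=2):
  Distance 0: (x=1, y=2)
  Distance 1: (x=1, y=1), (x=0, y=2), (x=2, y=2), (x=1, y=3)
  Distance 2: (x=1, y=0), (x=0, y=1), (x=2, y=1), (x=0, y=3), (x=2, y=3), (x=1, y=4)
  Distance 3: (x=0, y=0), (x=2, y=0), (x=0, y=4), (x=2, y=4), (x=1, y=5)
  Distance 4: (x=0, y=5), (x=2, y=5), (x=1, y=6)
  Distance 5: (x=0, y=6), (x=2, y=6), (x=1, y=7)
  Distance 6: (x=0, y=7), (x=2, y=7)
Total reachable: 24 (grid has 24 open cells total)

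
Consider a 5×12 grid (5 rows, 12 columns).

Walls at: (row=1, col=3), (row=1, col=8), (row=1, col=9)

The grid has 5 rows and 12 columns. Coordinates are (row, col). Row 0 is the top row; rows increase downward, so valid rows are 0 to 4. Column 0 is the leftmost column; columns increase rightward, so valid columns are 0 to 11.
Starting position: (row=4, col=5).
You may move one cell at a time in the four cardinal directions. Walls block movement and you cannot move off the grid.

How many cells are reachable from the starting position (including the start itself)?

Answer: Reachable cells: 57

Derivation:
BFS flood-fill from (row=4, col=5):
  Distance 0: (row=4, col=5)
  Distance 1: (row=3, col=5), (row=4, col=4), (row=4, col=6)
  Distance 2: (row=2, col=5), (row=3, col=4), (row=3, col=6), (row=4, col=3), (row=4, col=7)
  Distance 3: (row=1, col=5), (row=2, col=4), (row=2, col=6), (row=3, col=3), (row=3, col=7), (row=4, col=2), (row=4, col=8)
  Distance 4: (row=0, col=5), (row=1, col=4), (row=1, col=6), (row=2, col=3), (row=2, col=7), (row=3, col=2), (row=3, col=8), (row=4, col=1), (row=4, col=9)
  Distance 5: (row=0, col=4), (row=0, col=6), (row=1, col=7), (row=2, col=2), (row=2, col=8), (row=3, col=1), (row=3, col=9), (row=4, col=0), (row=4, col=10)
  Distance 6: (row=0, col=3), (row=0, col=7), (row=1, col=2), (row=2, col=1), (row=2, col=9), (row=3, col=0), (row=3, col=10), (row=4, col=11)
  Distance 7: (row=0, col=2), (row=0, col=8), (row=1, col=1), (row=2, col=0), (row=2, col=10), (row=3, col=11)
  Distance 8: (row=0, col=1), (row=0, col=9), (row=1, col=0), (row=1, col=10), (row=2, col=11)
  Distance 9: (row=0, col=0), (row=0, col=10), (row=1, col=11)
  Distance 10: (row=0, col=11)
Total reachable: 57 (grid has 57 open cells total)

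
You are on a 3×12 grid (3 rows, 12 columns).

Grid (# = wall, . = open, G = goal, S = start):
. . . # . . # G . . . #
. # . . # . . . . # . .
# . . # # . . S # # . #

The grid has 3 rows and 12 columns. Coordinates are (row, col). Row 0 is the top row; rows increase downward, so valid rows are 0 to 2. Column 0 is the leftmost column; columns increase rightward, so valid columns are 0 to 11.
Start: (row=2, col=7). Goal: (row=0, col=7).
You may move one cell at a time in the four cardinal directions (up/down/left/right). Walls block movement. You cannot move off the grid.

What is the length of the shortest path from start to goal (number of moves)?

Answer: Shortest path length: 2

Derivation:
BFS from (row=2, col=7) until reaching (row=0, col=7):
  Distance 0: (row=2, col=7)
  Distance 1: (row=1, col=7), (row=2, col=6)
  Distance 2: (row=0, col=7), (row=1, col=6), (row=1, col=8), (row=2, col=5)  <- goal reached here
One shortest path (2 moves): (row=2, col=7) -> (row=1, col=7) -> (row=0, col=7)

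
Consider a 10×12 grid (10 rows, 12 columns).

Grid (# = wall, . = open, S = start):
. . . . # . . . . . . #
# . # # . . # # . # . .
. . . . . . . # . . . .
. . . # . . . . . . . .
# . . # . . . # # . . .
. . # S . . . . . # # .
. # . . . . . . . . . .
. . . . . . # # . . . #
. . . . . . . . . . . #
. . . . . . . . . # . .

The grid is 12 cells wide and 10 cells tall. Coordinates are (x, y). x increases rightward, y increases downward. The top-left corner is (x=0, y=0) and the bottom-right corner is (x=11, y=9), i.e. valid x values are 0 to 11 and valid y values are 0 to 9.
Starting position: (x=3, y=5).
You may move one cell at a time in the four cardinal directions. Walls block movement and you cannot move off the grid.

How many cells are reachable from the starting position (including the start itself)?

Answer: Reachable cells: 97

Derivation:
BFS flood-fill from (x=3, y=5):
  Distance 0: (x=3, y=5)
  Distance 1: (x=4, y=5), (x=3, y=6)
  Distance 2: (x=4, y=4), (x=5, y=5), (x=2, y=6), (x=4, y=6), (x=3, y=7)
  Distance 3: (x=4, y=3), (x=5, y=4), (x=6, y=5), (x=5, y=6), (x=2, y=7), (x=4, y=7), (x=3, y=8)
  Distance 4: (x=4, y=2), (x=5, y=3), (x=6, y=4), (x=7, y=5), (x=6, y=6), (x=1, y=7), (x=5, y=7), (x=2, y=8), (x=4, y=8), (x=3, y=9)
  Distance 5: (x=4, y=1), (x=3, y=2), (x=5, y=2), (x=6, y=3), (x=8, y=5), (x=7, y=6), (x=0, y=7), (x=1, y=8), (x=5, y=8), (x=2, y=9), (x=4, y=9)
  Distance 6: (x=5, y=1), (x=2, y=2), (x=6, y=2), (x=7, y=3), (x=0, y=6), (x=8, y=6), (x=0, y=8), (x=6, y=8), (x=1, y=9), (x=5, y=9)
  Distance 7: (x=5, y=0), (x=1, y=2), (x=2, y=3), (x=8, y=3), (x=0, y=5), (x=9, y=6), (x=8, y=7), (x=7, y=8), (x=0, y=9), (x=6, y=9)
  Distance 8: (x=6, y=0), (x=1, y=1), (x=0, y=2), (x=8, y=2), (x=1, y=3), (x=9, y=3), (x=2, y=4), (x=1, y=5), (x=10, y=6), (x=9, y=7), (x=8, y=8), (x=7, y=9)
  Distance 9: (x=1, y=0), (x=7, y=0), (x=8, y=1), (x=9, y=2), (x=0, y=3), (x=10, y=3), (x=1, y=4), (x=9, y=4), (x=11, y=6), (x=10, y=7), (x=9, y=8), (x=8, y=9)
  Distance 10: (x=0, y=0), (x=2, y=0), (x=8, y=0), (x=10, y=2), (x=11, y=3), (x=10, y=4), (x=11, y=5), (x=10, y=8)
  Distance 11: (x=3, y=0), (x=9, y=0), (x=10, y=1), (x=11, y=2), (x=11, y=4), (x=10, y=9)
  Distance 12: (x=10, y=0), (x=11, y=1), (x=11, y=9)
Total reachable: 97 (grid has 97 open cells total)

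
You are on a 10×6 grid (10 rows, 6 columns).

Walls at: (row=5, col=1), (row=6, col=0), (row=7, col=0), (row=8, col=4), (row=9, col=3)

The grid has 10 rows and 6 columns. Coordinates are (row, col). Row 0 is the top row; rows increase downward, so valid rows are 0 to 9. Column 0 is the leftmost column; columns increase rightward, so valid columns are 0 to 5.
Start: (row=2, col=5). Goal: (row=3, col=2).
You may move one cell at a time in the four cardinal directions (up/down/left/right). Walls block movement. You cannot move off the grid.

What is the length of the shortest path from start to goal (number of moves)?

Answer: Shortest path length: 4

Derivation:
BFS from (row=2, col=5) until reaching (row=3, col=2):
  Distance 0: (row=2, col=5)
  Distance 1: (row=1, col=5), (row=2, col=4), (row=3, col=5)
  Distance 2: (row=0, col=5), (row=1, col=4), (row=2, col=3), (row=3, col=4), (row=4, col=5)
  Distance 3: (row=0, col=4), (row=1, col=3), (row=2, col=2), (row=3, col=3), (row=4, col=4), (row=5, col=5)
  Distance 4: (row=0, col=3), (row=1, col=2), (row=2, col=1), (row=3, col=2), (row=4, col=3), (row=5, col=4), (row=6, col=5)  <- goal reached here
One shortest path (4 moves): (row=2, col=5) -> (row=2, col=4) -> (row=2, col=3) -> (row=2, col=2) -> (row=3, col=2)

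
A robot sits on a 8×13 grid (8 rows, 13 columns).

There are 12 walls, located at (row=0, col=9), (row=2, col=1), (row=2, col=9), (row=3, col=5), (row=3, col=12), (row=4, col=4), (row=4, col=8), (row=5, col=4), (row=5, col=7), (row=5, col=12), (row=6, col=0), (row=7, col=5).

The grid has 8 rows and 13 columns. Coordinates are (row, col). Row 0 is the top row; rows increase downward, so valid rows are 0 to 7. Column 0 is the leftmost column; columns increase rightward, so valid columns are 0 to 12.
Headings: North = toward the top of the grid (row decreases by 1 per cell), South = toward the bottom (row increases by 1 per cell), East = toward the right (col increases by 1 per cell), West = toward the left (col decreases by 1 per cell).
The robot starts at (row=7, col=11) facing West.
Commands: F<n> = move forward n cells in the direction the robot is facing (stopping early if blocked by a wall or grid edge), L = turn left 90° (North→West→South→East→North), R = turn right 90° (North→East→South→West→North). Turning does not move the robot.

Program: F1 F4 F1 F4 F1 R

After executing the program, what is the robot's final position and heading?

Start: (row=7, col=11), facing West
  F1: move forward 1, now at (row=7, col=10)
  F4: move forward 4, now at (row=7, col=6)
  F1: move forward 0/1 (blocked), now at (row=7, col=6)
  F4: move forward 0/4 (blocked), now at (row=7, col=6)
  F1: move forward 0/1 (blocked), now at (row=7, col=6)
  R: turn right, now facing North
Final: (row=7, col=6), facing North

Answer: Final position: (row=7, col=6), facing North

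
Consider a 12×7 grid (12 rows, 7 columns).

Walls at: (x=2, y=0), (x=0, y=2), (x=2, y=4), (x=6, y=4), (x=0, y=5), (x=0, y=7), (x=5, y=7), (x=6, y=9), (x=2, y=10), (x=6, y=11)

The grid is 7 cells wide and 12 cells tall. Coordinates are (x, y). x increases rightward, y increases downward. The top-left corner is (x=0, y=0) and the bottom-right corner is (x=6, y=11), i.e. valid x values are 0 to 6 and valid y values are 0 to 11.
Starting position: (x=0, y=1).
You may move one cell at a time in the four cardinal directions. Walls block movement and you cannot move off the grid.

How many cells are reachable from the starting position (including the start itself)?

BFS flood-fill from (x=0, y=1):
  Distance 0: (x=0, y=1)
  Distance 1: (x=0, y=0), (x=1, y=1)
  Distance 2: (x=1, y=0), (x=2, y=1), (x=1, y=2)
  Distance 3: (x=3, y=1), (x=2, y=2), (x=1, y=3)
  Distance 4: (x=3, y=0), (x=4, y=1), (x=3, y=2), (x=0, y=3), (x=2, y=3), (x=1, y=4)
  Distance 5: (x=4, y=0), (x=5, y=1), (x=4, y=2), (x=3, y=3), (x=0, y=4), (x=1, y=5)
  Distance 6: (x=5, y=0), (x=6, y=1), (x=5, y=2), (x=4, y=3), (x=3, y=4), (x=2, y=5), (x=1, y=6)
  Distance 7: (x=6, y=0), (x=6, y=2), (x=5, y=3), (x=4, y=4), (x=3, y=5), (x=0, y=6), (x=2, y=6), (x=1, y=7)
  Distance 8: (x=6, y=3), (x=5, y=4), (x=4, y=5), (x=3, y=6), (x=2, y=7), (x=1, y=8)
  Distance 9: (x=5, y=5), (x=4, y=6), (x=3, y=7), (x=0, y=8), (x=2, y=8), (x=1, y=9)
  Distance 10: (x=6, y=5), (x=5, y=6), (x=4, y=7), (x=3, y=8), (x=0, y=9), (x=2, y=9), (x=1, y=10)
  Distance 11: (x=6, y=6), (x=4, y=8), (x=3, y=9), (x=0, y=10), (x=1, y=11)
  Distance 12: (x=6, y=7), (x=5, y=8), (x=4, y=9), (x=3, y=10), (x=0, y=11), (x=2, y=11)
  Distance 13: (x=6, y=8), (x=5, y=9), (x=4, y=10), (x=3, y=11)
  Distance 14: (x=5, y=10), (x=4, y=11)
  Distance 15: (x=6, y=10), (x=5, y=11)
Total reachable: 74 (grid has 74 open cells total)

Answer: Reachable cells: 74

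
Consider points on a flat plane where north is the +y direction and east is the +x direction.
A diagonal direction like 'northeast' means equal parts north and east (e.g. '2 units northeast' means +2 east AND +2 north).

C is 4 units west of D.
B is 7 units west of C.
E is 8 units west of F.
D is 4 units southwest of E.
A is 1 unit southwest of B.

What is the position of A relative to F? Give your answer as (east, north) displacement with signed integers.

Answer: A is at (east=-24, north=-5) relative to F.

Derivation:
Place F at the origin (east=0, north=0).
  E is 8 units west of F: delta (east=-8, north=+0); E at (east=-8, north=0).
  D is 4 units southwest of E: delta (east=-4, north=-4); D at (east=-12, north=-4).
  C is 4 units west of D: delta (east=-4, north=+0); C at (east=-16, north=-4).
  B is 7 units west of C: delta (east=-7, north=+0); B at (east=-23, north=-4).
  A is 1 unit southwest of B: delta (east=-1, north=-1); A at (east=-24, north=-5).
Therefore A relative to F: (east=-24, north=-5).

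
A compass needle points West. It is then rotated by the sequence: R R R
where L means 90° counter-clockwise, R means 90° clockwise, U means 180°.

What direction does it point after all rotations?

Answer: Final heading: South

Derivation:
Start: West
  R (right (90° clockwise)) -> North
  R (right (90° clockwise)) -> East
  R (right (90° clockwise)) -> South
Final: South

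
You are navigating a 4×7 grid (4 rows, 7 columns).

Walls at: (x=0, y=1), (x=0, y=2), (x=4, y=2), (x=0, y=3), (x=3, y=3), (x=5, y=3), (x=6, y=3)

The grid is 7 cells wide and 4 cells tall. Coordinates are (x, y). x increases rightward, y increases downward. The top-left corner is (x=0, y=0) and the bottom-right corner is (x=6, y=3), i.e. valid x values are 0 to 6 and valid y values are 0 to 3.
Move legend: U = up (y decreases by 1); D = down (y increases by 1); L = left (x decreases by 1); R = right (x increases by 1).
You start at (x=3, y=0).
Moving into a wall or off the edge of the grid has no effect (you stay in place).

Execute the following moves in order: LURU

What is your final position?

Answer: Final position: (x=3, y=0)

Derivation:
Start: (x=3, y=0)
  L (left): (x=3, y=0) -> (x=2, y=0)
  U (up): blocked, stay at (x=2, y=0)
  R (right): (x=2, y=0) -> (x=3, y=0)
  U (up): blocked, stay at (x=3, y=0)
Final: (x=3, y=0)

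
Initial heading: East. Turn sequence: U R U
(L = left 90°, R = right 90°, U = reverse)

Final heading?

Start: East
  U (U-turn (180°)) -> West
  R (right (90° clockwise)) -> North
  U (U-turn (180°)) -> South
Final: South

Answer: Final heading: South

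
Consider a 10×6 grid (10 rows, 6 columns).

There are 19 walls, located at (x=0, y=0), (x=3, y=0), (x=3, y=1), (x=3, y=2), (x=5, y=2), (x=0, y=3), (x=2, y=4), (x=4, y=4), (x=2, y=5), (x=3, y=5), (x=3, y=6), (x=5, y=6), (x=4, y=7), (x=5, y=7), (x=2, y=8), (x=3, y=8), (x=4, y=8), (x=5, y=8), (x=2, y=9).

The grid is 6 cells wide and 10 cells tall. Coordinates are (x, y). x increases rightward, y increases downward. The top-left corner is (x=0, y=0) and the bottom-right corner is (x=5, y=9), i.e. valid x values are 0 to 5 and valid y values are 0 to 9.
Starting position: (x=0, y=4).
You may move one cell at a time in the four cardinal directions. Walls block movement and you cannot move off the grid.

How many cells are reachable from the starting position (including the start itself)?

Answer: Reachable cells: 38

Derivation:
BFS flood-fill from (x=0, y=4):
  Distance 0: (x=0, y=4)
  Distance 1: (x=1, y=4), (x=0, y=5)
  Distance 2: (x=1, y=3), (x=1, y=5), (x=0, y=6)
  Distance 3: (x=1, y=2), (x=2, y=3), (x=1, y=6), (x=0, y=7)
  Distance 4: (x=1, y=1), (x=0, y=2), (x=2, y=2), (x=3, y=3), (x=2, y=6), (x=1, y=7), (x=0, y=8)
  Distance 5: (x=1, y=0), (x=0, y=1), (x=2, y=1), (x=4, y=3), (x=3, y=4), (x=2, y=7), (x=1, y=8), (x=0, y=9)
  Distance 6: (x=2, y=0), (x=4, y=2), (x=5, y=3), (x=3, y=7), (x=1, y=9)
  Distance 7: (x=4, y=1), (x=5, y=4)
  Distance 8: (x=4, y=0), (x=5, y=1), (x=5, y=5)
  Distance 9: (x=5, y=0), (x=4, y=5)
  Distance 10: (x=4, y=6)
Total reachable: 38 (grid has 41 open cells total)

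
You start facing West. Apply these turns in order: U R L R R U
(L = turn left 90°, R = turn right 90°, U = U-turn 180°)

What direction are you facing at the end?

Start: West
  U (U-turn (180°)) -> East
  R (right (90° clockwise)) -> South
  L (left (90° counter-clockwise)) -> East
  R (right (90° clockwise)) -> South
  R (right (90° clockwise)) -> West
  U (U-turn (180°)) -> East
Final: East

Answer: Final heading: East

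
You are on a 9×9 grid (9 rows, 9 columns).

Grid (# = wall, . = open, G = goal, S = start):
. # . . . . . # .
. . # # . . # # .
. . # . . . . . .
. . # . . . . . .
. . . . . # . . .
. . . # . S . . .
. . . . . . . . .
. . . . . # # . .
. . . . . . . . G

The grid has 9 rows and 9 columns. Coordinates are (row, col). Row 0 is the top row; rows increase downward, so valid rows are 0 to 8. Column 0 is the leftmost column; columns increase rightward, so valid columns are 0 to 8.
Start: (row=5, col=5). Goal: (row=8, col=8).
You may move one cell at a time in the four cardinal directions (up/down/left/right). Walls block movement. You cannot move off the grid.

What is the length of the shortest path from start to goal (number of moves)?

BFS from (row=5, col=5) until reaching (row=8, col=8):
  Distance 0: (row=5, col=5)
  Distance 1: (row=5, col=4), (row=5, col=6), (row=6, col=5)
  Distance 2: (row=4, col=4), (row=4, col=6), (row=5, col=7), (row=6, col=4), (row=6, col=6)
  Distance 3: (row=3, col=4), (row=3, col=6), (row=4, col=3), (row=4, col=7), (row=5, col=8), (row=6, col=3), (row=6, col=7), (row=7, col=4)
  Distance 4: (row=2, col=4), (row=2, col=6), (row=3, col=3), (row=3, col=5), (row=3, col=7), (row=4, col=2), (row=4, col=8), (row=6, col=2), (row=6, col=8), (row=7, col=3), (row=7, col=7), (row=8, col=4)
  Distance 5: (row=1, col=4), (row=2, col=3), (row=2, col=5), (row=2, col=7), (row=3, col=8), (row=4, col=1), (row=5, col=2), (row=6, col=1), (row=7, col=2), (row=7, col=8), (row=8, col=3), (row=8, col=5), (row=8, col=7)
  Distance 6: (row=0, col=4), (row=1, col=5), (row=2, col=8), (row=3, col=1), (row=4, col=0), (row=5, col=1), (row=6, col=0), (row=7, col=1), (row=8, col=2), (row=8, col=6), (row=8, col=8)  <- goal reached here
One shortest path (6 moves): (row=5, col=5) -> (row=5, col=6) -> (row=5, col=7) -> (row=5, col=8) -> (row=6, col=8) -> (row=7, col=8) -> (row=8, col=8)

Answer: Shortest path length: 6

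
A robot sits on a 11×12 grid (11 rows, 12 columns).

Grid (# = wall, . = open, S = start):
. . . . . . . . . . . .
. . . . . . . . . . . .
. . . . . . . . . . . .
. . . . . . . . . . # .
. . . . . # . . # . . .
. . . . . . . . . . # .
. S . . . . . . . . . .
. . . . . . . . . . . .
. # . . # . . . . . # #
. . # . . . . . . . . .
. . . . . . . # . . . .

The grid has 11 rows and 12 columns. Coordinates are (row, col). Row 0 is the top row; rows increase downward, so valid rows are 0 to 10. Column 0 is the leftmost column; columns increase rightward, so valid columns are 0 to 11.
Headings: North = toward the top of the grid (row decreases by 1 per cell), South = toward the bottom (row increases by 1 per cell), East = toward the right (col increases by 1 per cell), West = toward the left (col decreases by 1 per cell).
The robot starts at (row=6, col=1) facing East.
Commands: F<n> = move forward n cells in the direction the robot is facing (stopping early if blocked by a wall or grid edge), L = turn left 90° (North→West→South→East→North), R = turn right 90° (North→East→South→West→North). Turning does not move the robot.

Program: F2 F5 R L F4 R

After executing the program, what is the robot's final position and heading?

Answer: Final position: (row=6, col=11), facing South

Derivation:
Start: (row=6, col=1), facing East
  F2: move forward 2, now at (row=6, col=3)
  F5: move forward 5, now at (row=6, col=8)
  R: turn right, now facing South
  L: turn left, now facing East
  F4: move forward 3/4 (blocked), now at (row=6, col=11)
  R: turn right, now facing South
Final: (row=6, col=11), facing South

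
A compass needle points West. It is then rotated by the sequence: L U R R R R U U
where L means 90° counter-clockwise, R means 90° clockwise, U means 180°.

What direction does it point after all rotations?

Start: West
  L (left (90° counter-clockwise)) -> South
  U (U-turn (180°)) -> North
  R (right (90° clockwise)) -> East
  R (right (90° clockwise)) -> South
  R (right (90° clockwise)) -> West
  R (right (90° clockwise)) -> North
  U (U-turn (180°)) -> South
  U (U-turn (180°)) -> North
Final: North

Answer: Final heading: North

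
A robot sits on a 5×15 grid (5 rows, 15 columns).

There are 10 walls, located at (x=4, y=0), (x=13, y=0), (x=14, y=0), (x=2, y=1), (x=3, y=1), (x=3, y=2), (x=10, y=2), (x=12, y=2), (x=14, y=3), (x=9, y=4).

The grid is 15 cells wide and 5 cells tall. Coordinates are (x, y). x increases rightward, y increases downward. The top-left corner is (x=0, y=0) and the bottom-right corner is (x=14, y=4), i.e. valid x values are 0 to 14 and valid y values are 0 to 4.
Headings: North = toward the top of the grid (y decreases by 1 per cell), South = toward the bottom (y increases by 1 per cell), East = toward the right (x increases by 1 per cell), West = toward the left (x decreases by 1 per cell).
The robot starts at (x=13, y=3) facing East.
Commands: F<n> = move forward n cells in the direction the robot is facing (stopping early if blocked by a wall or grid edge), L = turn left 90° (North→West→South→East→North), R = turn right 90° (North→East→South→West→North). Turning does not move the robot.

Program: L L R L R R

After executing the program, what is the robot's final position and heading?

Start: (x=13, y=3), facing East
  L: turn left, now facing North
  L: turn left, now facing West
  R: turn right, now facing North
  L: turn left, now facing West
  R: turn right, now facing North
  R: turn right, now facing East
Final: (x=13, y=3), facing East

Answer: Final position: (x=13, y=3), facing East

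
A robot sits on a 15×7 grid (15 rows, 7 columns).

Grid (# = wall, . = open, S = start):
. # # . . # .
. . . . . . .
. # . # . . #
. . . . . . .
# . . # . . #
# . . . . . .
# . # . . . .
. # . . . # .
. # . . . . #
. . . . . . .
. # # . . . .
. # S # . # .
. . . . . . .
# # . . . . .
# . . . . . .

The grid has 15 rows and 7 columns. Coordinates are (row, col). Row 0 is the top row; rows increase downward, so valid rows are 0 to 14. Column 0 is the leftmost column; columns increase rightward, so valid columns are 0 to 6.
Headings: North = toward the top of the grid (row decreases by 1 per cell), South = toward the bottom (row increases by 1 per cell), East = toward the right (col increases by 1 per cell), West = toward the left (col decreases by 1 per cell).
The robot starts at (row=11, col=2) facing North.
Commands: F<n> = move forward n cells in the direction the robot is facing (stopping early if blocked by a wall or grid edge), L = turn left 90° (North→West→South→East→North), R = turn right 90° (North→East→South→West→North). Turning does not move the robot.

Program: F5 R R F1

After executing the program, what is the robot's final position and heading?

Answer: Final position: (row=12, col=2), facing South

Derivation:
Start: (row=11, col=2), facing North
  F5: move forward 0/5 (blocked), now at (row=11, col=2)
  R: turn right, now facing East
  R: turn right, now facing South
  F1: move forward 1, now at (row=12, col=2)
Final: (row=12, col=2), facing South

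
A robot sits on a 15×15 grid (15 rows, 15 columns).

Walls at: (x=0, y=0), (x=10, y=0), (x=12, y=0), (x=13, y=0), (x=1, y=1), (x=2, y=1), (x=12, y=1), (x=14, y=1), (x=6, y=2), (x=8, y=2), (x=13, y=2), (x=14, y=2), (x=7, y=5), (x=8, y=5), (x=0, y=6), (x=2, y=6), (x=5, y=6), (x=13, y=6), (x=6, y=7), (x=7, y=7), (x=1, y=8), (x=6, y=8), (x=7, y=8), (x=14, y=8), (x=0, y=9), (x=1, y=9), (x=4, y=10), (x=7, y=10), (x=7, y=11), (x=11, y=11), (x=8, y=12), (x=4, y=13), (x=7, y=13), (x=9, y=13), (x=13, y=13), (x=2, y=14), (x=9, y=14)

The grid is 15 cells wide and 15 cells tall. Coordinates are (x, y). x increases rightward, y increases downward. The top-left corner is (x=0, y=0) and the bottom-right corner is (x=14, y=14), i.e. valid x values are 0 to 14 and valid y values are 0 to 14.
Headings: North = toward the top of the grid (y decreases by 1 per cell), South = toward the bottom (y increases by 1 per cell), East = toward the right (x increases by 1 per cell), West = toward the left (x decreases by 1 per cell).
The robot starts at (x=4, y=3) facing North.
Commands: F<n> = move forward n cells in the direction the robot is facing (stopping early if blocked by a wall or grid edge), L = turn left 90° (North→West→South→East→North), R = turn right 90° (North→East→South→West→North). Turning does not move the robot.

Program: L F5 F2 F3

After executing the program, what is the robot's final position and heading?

Start: (x=4, y=3), facing North
  L: turn left, now facing West
  F5: move forward 4/5 (blocked), now at (x=0, y=3)
  F2: move forward 0/2 (blocked), now at (x=0, y=3)
  F3: move forward 0/3 (blocked), now at (x=0, y=3)
Final: (x=0, y=3), facing West

Answer: Final position: (x=0, y=3), facing West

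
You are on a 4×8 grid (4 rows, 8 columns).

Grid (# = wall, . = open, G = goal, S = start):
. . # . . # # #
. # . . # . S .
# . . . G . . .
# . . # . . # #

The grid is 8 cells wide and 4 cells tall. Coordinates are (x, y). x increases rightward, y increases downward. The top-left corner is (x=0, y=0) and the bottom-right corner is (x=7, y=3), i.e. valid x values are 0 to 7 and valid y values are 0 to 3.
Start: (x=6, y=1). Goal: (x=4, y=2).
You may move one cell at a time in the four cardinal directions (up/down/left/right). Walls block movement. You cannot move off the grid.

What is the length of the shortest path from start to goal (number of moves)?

Answer: Shortest path length: 3

Derivation:
BFS from (x=6, y=1) until reaching (x=4, y=2):
  Distance 0: (x=6, y=1)
  Distance 1: (x=5, y=1), (x=7, y=1), (x=6, y=2)
  Distance 2: (x=5, y=2), (x=7, y=2)
  Distance 3: (x=4, y=2), (x=5, y=3)  <- goal reached here
One shortest path (3 moves): (x=6, y=1) -> (x=5, y=1) -> (x=5, y=2) -> (x=4, y=2)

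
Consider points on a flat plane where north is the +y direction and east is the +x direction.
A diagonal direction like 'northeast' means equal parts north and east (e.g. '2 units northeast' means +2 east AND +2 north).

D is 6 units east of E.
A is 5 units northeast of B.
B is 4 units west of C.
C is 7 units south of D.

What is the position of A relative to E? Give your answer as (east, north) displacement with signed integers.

Place E at the origin (east=0, north=0).
  D is 6 units east of E: delta (east=+6, north=+0); D at (east=6, north=0).
  C is 7 units south of D: delta (east=+0, north=-7); C at (east=6, north=-7).
  B is 4 units west of C: delta (east=-4, north=+0); B at (east=2, north=-7).
  A is 5 units northeast of B: delta (east=+5, north=+5); A at (east=7, north=-2).
Therefore A relative to E: (east=7, north=-2).

Answer: A is at (east=7, north=-2) relative to E.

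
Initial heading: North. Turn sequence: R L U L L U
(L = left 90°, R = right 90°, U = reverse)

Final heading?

Start: North
  R (right (90° clockwise)) -> East
  L (left (90° counter-clockwise)) -> North
  U (U-turn (180°)) -> South
  L (left (90° counter-clockwise)) -> East
  L (left (90° counter-clockwise)) -> North
  U (U-turn (180°)) -> South
Final: South

Answer: Final heading: South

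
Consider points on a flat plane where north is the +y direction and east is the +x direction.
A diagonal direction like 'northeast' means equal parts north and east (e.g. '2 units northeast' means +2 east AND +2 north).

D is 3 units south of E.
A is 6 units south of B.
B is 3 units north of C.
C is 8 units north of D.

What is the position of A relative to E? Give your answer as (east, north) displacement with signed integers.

Place E at the origin (east=0, north=0).
  D is 3 units south of E: delta (east=+0, north=-3); D at (east=0, north=-3).
  C is 8 units north of D: delta (east=+0, north=+8); C at (east=0, north=5).
  B is 3 units north of C: delta (east=+0, north=+3); B at (east=0, north=8).
  A is 6 units south of B: delta (east=+0, north=-6); A at (east=0, north=2).
Therefore A relative to E: (east=0, north=2).

Answer: A is at (east=0, north=2) relative to E.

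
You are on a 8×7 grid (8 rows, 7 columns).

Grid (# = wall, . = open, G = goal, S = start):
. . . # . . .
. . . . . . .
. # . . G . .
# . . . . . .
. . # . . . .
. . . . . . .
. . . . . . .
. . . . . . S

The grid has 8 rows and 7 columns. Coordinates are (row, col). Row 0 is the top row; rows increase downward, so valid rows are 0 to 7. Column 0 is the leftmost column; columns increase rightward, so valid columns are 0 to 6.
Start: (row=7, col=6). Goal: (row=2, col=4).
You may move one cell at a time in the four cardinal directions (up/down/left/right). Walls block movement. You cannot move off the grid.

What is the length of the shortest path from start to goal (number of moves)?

Answer: Shortest path length: 7

Derivation:
BFS from (row=7, col=6) until reaching (row=2, col=4):
  Distance 0: (row=7, col=6)
  Distance 1: (row=6, col=6), (row=7, col=5)
  Distance 2: (row=5, col=6), (row=6, col=5), (row=7, col=4)
  Distance 3: (row=4, col=6), (row=5, col=5), (row=6, col=4), (row=7, col=3)
  Distance 4: (row=3, col=6), (row=4, col=5), (row=5, col=4), (row=6, col=3), (row=7, col=2)
  Distance 5: (row=2, col=6), (row=3, col=5), (row=4, col=4), (row=5, col=3), (row=6, col=2), (row=7, col=1)
  Distance 6: (row=1, col=6), (row=2, col=5), (row=3, col=4), (row=4, col=3), (row=5, col=2), (row=6, col=1), (row=7, col=0)
  Distance 7: (row=0, col=6), (row=1, col=5), (row=2, col=4), (row=3, col=3), (row=5, col=1), (row=6, col=0)  <- goal reached here
One shortest path (7 moves): (row=7, col=6) -> (row=7, col=5) -> (row=7, col=4) -> (row=6, col=4) -> (row=5, col=4) -> (row=4, col=4) -> (row=3, col=4) -> (row=2, col=4)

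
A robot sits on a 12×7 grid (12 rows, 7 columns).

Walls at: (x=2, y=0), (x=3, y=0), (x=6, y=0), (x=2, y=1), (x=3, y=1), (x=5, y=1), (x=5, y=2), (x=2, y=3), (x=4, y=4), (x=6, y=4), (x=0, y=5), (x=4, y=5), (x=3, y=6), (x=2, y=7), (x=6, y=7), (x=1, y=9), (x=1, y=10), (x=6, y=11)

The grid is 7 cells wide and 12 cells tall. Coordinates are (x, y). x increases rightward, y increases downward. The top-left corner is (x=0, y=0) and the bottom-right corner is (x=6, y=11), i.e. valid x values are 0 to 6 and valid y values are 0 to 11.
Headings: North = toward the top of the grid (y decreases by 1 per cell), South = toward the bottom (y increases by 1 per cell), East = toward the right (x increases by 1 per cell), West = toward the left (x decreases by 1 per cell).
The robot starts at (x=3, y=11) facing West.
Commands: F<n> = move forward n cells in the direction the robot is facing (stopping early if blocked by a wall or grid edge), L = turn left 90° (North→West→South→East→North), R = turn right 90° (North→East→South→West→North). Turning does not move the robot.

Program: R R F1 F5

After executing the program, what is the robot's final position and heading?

Start: (x=3, y=11), facing West
  R: turn right, now facing North
  R: turn right, now facing East
  F1: move forward 1, now at (x=4, y=11)
  F5: move forward 1/5 (blocked), now at (x=5, y=11)
Final: (x=5, y=11), facing East

Answer: Final position: (x=5, y=11), facing East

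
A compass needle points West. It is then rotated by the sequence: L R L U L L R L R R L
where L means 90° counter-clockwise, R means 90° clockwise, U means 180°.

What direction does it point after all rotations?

Start: West
  L (left (90° counter-clockwise)) -> South
  R (right (90° clockwise)) -> West
  L (left (90° counter-clockwise)) -> South
  U (U-turn (180°)) -> North
  L (left (90° counter-clockwise)) -> West
  L (left (90° counter-clockwise)) -> South
  R (right (90° clockwise)) -> West
  L (left (90° counter-clockwise)) -> South
  R (right (90° clockwise)) -> West
  R (right (90° clockwise)) -> North
  L (left (90° counter-clockwise)) -> West
Final: West

Answer: Final heading: West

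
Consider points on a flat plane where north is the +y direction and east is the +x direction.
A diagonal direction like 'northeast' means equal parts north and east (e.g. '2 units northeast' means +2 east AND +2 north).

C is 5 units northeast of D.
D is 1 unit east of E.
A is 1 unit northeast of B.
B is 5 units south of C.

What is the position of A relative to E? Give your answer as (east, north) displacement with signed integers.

Place E at the origin (east=0, north=0).
  D is 1 unit east of E: delta (east=+1, north=+0); D at (east=1, north=0).
  C is 5 units northeast of D: delta (east=+5, north=+5); C at (east=6, north=5).
  B is 5 units south of C: delta (east=+0, north=-5); B at (east=6, north=0).
  A is 1 unit northeast of B: delta (east=+1, north=+1); A at (east=7, north=1).
Therefore A relative to E: (east=7, north=1).

Answer: A is at (east=7, north=1) relative to E.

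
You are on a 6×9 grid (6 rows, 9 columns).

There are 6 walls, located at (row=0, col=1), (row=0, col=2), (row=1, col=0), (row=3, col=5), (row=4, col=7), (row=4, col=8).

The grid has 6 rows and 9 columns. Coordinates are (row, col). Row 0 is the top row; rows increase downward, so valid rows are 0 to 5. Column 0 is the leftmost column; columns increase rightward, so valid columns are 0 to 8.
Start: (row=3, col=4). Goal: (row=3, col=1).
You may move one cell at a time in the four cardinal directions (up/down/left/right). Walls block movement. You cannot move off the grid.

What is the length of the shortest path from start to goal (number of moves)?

BFS from (row=3, col=4) until reaching (row=3, col=1):
  Distance 0: (row=3, col=4)
  Distance 1: (row=2, col=4), (row=3, col=3), (row=4, col=4)
  Distance 2: (row=1, col=4), (row=2, col=3), (row=2, col=5), (row=3, col=2), (row=4, col=3), (row=4, col=5), (row=5, col=4)
  Distance 3: (row=0, col=4), (row=1, col=3), (row=1, col=5), (row=2, col=2), (row=2, col=6), (row=3, col=1), (row=4, col=2), (row=4, col=6), (row=5, col=3), (row=5, col=5)  <- goal reached here
One shortest path (3 moves): (row=3, col=4) -> (row=3, col=3) -> (row=3, col=2) -> (row=3, col=1)

Answer: Shortest path length: 3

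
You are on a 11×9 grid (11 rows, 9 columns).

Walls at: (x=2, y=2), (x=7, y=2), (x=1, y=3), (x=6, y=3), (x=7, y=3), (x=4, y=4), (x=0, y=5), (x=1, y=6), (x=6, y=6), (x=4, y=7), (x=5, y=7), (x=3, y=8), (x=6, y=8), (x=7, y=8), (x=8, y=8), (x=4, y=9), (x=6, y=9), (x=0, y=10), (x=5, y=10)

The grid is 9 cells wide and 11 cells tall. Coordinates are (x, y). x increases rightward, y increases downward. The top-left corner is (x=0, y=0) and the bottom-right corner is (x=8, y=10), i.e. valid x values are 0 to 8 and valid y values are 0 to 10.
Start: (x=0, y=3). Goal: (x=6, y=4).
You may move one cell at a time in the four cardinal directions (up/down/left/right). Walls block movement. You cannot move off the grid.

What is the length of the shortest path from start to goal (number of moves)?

BFS from (x=0, y=3) until reaching (x=6, y=4):
  Distance 0: (x=0, y=3)
  Distance 1: (x=0, y=2), (x=0, y=4)
  Distance 2: (x=0, y=1), (x=1, y=2), (x=1, y=4)
  Distance 3: (x=0, y=0), (x=1, y=1), (x=2, y=4), (x=1, y=5)
  Distance 4: (x=1, y=0), (x=2, y=1), (x=2, y=3), (x=3, y=4), (x=2, y=5)
  Distance 5: (x=2, y=0), (x=3, y=1), (x=3, y=3), (x=3, y=5), (x=2, y=6)
  Distance 6: (x=3, y=0), (x=4, y=1), (x=3, y=2), (x=4, y=3), (x=4, y=5), (x=3, y=6), (x=2, y=7)
  Distance 7: (x=4, y=0), (x=5, y=1), (x=4, y=2), (x=5, y=3), (x=5, y=5), (x=4, y=6), (x=1, y=7), (x=3, y=7), (x=2, y=8)
  Distance 8: (x=5, y=0), (x=6, y=1), (x=5, y=2), (x=5, y=4), (x=6, y=5), (x=5, y=6), (x=0, y=7), (x=1, y=8), (x=2, y=9)
  Distance 9: (x=6, y=0), (x=7, y=1), (x=6, y=2), (x=6, y=4), (x=7, y=5), (x=0, y=6), (x=0, y=8), (x=1, y=9), (x=3, y=9), (x=2, y=10)  <- goal reached here
One shortest path (9 moves): (x=0, y=3) -> (x=0, y=4) -> (x=1, y=4) -> (x=2, y=4) -> (x=3, y=4) -> (x=3, y=5) -> (x=4, y=5) -> (x=5, y=5) -> (x=6, y=5) -> (x=6, y=4)

Answer: Shortest path length: 9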